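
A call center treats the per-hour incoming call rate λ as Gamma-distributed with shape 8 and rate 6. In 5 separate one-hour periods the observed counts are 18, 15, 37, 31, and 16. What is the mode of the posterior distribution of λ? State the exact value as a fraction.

124/11

Total count: 18 + 15 + 37 + 31 + 16 = 117.
Total exposure: 5 hours.
Conjugate update: add total count to the shape and total exposure to the rate, giving Gamma(125, 11).
Posterior mode = (α'−1)/β' = 124/11.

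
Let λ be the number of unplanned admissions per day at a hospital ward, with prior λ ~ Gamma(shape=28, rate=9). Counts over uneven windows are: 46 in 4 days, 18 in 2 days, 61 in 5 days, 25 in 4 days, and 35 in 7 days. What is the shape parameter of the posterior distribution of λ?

Total count: 46 + 18 + 61 + 25 + 35 = 185.
Total exposure: 4 + 2 + 5 + 4 + 7 = 22 days.
The Gamma prior is conjugate for the Poisson rate, so λ | data ~ Gamma(28+185, 9+22) = Gamma(213, 31).

213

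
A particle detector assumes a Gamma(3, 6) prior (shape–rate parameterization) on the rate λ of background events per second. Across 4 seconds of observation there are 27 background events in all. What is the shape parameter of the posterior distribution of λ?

30

Total count 27 over total exposure 4 seconds.
Conjugate update: add total count to the shape and total exposure to the rate, giving Gamma(30, 10).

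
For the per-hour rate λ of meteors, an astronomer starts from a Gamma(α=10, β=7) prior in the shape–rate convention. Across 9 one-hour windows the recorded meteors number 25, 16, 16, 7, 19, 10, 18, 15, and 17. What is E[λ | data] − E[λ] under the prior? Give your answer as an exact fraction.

Total count: 25 + 16 + 16 + 7 + 19 + 10 + 18 + 15 + 17 = 143.
Total exposure: 9 hours.
Conjugate update: add total count to the shape and total exposure to the rate, giving Gamma(153, 16).
Posterior mean = 153/16 = 153/16; prior mean = 10/7 = 10/7. Difference = 153/16 − 10/7 = 911/112.

911/112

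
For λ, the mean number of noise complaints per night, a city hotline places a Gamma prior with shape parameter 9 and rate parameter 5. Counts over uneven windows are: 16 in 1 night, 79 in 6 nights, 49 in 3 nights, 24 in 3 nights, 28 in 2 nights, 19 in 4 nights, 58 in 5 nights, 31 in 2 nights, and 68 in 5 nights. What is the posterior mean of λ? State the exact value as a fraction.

Total count: 16 + 79 + 49 + 24 + 28 + 19 + 58 + 31 + 68 = 372.
Total exposure: 1 + 6 + 3 + 3 + 2 + 4 + 5 + 2 + 5 = 31 nights.
Posterior: α' = 9 + 372 = 381, β' = 5 + 31 = 36.
Posterior mean = α'/β' = 381/36 = 127/12.

127/12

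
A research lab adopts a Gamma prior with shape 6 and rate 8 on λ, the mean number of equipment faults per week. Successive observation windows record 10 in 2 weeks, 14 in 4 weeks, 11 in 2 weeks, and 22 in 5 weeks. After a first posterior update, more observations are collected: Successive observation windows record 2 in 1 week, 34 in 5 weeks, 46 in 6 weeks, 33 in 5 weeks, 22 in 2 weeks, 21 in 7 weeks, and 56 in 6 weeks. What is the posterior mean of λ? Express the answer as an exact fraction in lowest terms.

Total count: 10 + 14 + 11 + 22 = 57.
Total exposure: 2 + 4 + 2 + 5 = 13 weeks.
After the first batch: Gamma(6 + 57, 8 + 13) = Gamma(63, 21).
Total count: 2 + 34 + 46 + 33 + 22 + 21 + 56 = 214.
Total exposure: 1 + 5 + 6 + 5 + 2 + 7 + 6 = 32 weeks.
After the second batch: Gamma(63 + 214, 21 + 32) = Gamma(277, 53).
Posterior mean = α'/β' = 277/53.

277/53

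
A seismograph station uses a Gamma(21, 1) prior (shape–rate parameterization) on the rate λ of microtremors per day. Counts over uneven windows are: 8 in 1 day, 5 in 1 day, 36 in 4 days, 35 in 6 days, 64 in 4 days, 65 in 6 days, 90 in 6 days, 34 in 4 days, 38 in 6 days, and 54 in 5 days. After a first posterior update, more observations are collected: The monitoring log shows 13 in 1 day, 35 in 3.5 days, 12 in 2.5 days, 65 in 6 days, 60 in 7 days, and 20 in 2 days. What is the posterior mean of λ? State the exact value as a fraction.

655/66

Total count: 8 + 5 + 36 + 35 + 64 + 65 + 90 + 34 + 38 + 54 = 429.
Total exposure: 1 + 1 + 4 + 6 + 4 + 6 + 6 + 4 + 6 + 5 = 43 days.
After the first batch: Gamma(21 + 429, 1 + 43) = Gamma(450, 44).
Total count: 13 + 35 + 12 + 65 + 60 + 20 = 205.
Total exposure: 1 + 3.5 + 2.5 + 6 + 7 + 2 = 22 days.
After the second batch: Gamma(450 + 205, 44 + 22) = Gamma(655, 66).
Posterior mean = α'/β' = 655/66.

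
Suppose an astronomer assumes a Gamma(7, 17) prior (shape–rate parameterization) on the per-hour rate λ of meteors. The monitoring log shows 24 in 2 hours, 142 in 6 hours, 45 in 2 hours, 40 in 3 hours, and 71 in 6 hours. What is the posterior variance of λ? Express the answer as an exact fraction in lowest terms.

329/1296

Total count: 24 + 142 + 45 + 40 + 71 = 322.
Total exposure: 2 + 6 + 2 + 3 + 6 = 19 hours.
By Gamma–Poisson conjugacy, the posterior is Gamma(α + Σx, β + Σt) = Gamma(7 + 322, 17 + 19) = Gamma(329, 36).
Posterior variance = α'/β'² = 329/1296.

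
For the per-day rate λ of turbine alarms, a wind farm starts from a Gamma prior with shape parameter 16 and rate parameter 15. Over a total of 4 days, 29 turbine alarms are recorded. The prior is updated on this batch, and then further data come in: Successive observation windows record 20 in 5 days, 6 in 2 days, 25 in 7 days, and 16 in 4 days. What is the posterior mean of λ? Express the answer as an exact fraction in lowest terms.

Total count 29 over total exposure 4 days.
After the first batch: Gamma(16 + 29, 15 + 4) = Gamma(45, 19).
Total count: 20 + 6 + 25 + 16 = 67.
Total exposure: 5 + 2 + 7 + 4 = 18 days.
After the second batch: Gamma(45 + 67, 19 + 18) = Gamma(112, 37).
Posterior mean = α'/β' = 112/37.

112/37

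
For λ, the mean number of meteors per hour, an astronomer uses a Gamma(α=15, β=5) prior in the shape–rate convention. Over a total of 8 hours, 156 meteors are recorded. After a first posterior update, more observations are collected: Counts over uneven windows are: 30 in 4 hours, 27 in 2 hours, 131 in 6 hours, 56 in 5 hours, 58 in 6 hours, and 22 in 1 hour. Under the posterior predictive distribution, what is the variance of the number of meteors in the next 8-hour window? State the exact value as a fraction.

Total count 156 over total exposure 8 hours.
After the first batch: Gamma(15 + 156, 5 + 8) = Gamma(171, 13).
Total count: 30 + 27 + 131 + 56 + 58 + 22 = 324.
Total exposure: 4 + 2 + 6 + 5 + 6 + 1 = 24 hours.
After the second batch: Gamma(171 + 324, 13 + 24) = Gamma(495, 37).
The posterior predictive for a window of length T is Negative Binomial with variance T·α'·(β'+T)/β'² = 8·495·45/1369 = 178200/1369.

178200/1369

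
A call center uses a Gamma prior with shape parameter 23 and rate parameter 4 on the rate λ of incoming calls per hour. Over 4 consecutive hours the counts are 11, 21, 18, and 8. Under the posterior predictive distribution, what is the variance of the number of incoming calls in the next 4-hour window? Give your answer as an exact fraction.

Total count: 11 + 21 + 18 + 8 = 58.
Total exposure: 4 hours.
Gamma(α, β) with Poisson data over total exposure Σt gives posterior Gamma(α+Σx, β+Σt) = Gamma(81, 8).
The posterior predictive for a window of length T is Negative Binomial with variance T·α'·(β'+T)/β'² = 4·81·12/64 = 243/4.

243/4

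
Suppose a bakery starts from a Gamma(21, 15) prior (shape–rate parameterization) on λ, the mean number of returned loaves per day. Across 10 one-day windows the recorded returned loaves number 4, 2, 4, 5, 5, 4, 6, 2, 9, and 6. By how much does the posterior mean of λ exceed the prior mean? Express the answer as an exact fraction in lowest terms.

Total count: 4 + 2 + 4 + 5 + 5 + 4 + 6 + 2 + 9 + 6 = 47.
Total exposure: 10 days.
By Gamma–Poisson conjugacy, the posterior is Gamma(α + Σx, β + Σt) = Gamma(21 + 47, 15 + 10) = Gamma(68, 25).
Posterior mean = 68/25 = 68/25; prior mean = 21/15 = 7/5. Difference = 68/25 − 7/5 = 33/25.

33/25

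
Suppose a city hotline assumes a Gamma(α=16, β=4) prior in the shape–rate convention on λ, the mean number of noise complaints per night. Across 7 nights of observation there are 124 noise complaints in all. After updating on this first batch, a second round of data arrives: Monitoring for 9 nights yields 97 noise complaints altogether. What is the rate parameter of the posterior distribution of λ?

20

Total count 124 over total exposure 7 nights.
After the first batch: Gamma(16 + 124, 4 + 7) = Gamma(140, 11).
Total count 97 over total exposure 9 nights.
After the second batch: Gamma(140 + 97, 11 + 9) = Gamma(237, 20).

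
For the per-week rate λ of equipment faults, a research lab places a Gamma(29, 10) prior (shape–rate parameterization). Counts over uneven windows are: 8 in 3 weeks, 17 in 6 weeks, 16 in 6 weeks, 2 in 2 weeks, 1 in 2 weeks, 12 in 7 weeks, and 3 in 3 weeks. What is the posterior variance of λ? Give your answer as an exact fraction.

88/1521

Total count: 8 + 17 + 16 + 2 + 1 + 12 + 3 = 59.
Total exposure: 3 + 6 + 6 + 2 + 2 + 7 + 3 = 29 weeks.
The Gamma prior is conjugate for the Poisson rate, so λ | data ~ Gamma(29+59, 10+29) = Gamma(88, 39).
Posterior variance = α'/β'² = 88/1521.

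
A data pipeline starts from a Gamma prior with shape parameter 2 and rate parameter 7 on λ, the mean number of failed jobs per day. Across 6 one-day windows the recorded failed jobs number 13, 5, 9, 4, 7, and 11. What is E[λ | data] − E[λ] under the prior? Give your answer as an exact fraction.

Total count: 13 + 5 + 9 + 4 + 7 + 11 = 49.
Total exposure: 6 days.
By Gamma–Poisson conjugacy, the posterior is Gamma(α + Σx, β + Σt) = Gamma(2 + 49, 7 + 6) = Gamma(51, 13).
Posterior mean = 51/13 = 51/13; prior mean = 2/7 = 2/7. Difference = 51/13 − 2/7 = 331/91.

331/91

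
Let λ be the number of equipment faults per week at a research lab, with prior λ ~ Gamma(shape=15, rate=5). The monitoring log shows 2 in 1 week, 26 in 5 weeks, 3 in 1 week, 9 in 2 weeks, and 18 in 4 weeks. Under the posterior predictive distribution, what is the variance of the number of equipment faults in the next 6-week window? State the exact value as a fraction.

Total count: 2 + 26 + 3 + 9 + 18 = 58.
Total exposure: 1 + 5 + 1 + 2 + 4 = 13 weeks.
Conjugate update: add total count to the shape and total exposure to the rate, giving Gamma(73, 18).
The posterior predictive for a window of length T is Negative Binomial with variance T·α'·(β'+T)/β'² = 6·73·24/324 = 292/9.

292/9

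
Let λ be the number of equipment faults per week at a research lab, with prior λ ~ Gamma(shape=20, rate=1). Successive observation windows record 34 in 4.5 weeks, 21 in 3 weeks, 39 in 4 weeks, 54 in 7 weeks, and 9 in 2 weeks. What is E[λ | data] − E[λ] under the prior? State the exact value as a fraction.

Total count: 34 + 21 + 39 + 54 + 9 = 157.
Total exposure: 4.5 + 3 + 4 + 7 + 2 = 20.5 weeks.
The Gamma prior is conjugate for the Poisson rate, so λ | data ~ Gamma(20+157, 1+20.5) = Gamma(177, 43/2).
Posterior mean = 177/(43/2) = 354/43; prior mean = 20/1 = 20. Difference = 354/43 − 20 = -506/43.

-506/43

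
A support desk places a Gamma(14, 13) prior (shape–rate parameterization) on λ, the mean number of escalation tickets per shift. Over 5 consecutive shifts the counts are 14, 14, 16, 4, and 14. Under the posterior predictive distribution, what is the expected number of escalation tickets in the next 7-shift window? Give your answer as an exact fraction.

266/9

Total count: 14 + 14 + 16 + 4 + 14 = 62.
Total exposure: 5 shifts.
By Gamma–Poisson conjugacy, the posterior is Gamma(α + Σx, β + Σt) = Gamma(14 + 62, 13 + 5) = Gamma(76, 18).
Predictive mean over a 7-shift window = T·E[λ|data] = 7·76/18 = 266/9.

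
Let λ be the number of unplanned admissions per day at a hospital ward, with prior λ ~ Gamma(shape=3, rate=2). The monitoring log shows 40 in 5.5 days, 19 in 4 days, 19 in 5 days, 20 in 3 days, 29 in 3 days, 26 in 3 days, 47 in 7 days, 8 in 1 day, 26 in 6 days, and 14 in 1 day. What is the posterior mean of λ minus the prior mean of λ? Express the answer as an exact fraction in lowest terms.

761/162

Total count: 40 + 19 + 19 + 20 + 29 + 26 + 47 + 8 + 26 + 14 = 248.
Total exposure: 5.5 + 4 + 5 + 3 + 3 + 3 + 7 + 1 + 6 + 1 = 38.5 days.
By Gamma–Poisson conjugacy, the posterior is Gamma(α + Σx, β + Σt) = Gamma(3 + 248, 2 + 38.5) = Gamma(251, 81/2).
Posterior mean = 251/(81/2) = 502/81; prior mean = 3/2 = 3/2. Difference = 502/81 − 3/2 = 761/162.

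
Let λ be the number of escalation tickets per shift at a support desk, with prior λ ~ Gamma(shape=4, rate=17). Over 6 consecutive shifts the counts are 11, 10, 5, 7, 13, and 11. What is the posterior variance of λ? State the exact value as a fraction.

Total count: 11 + 10 + 5 + 7 + 13 + 11 = 57.
Total exposure: 6 shifts.
By Gamma–Poisson conjugacy, the posterior is Gamma(α + Σx, β + Σt) = Gamma(4 + 57, 17 + 6) = Gamma(61, 23).
Posterior variance = α'/β'² = 61/529.

61/529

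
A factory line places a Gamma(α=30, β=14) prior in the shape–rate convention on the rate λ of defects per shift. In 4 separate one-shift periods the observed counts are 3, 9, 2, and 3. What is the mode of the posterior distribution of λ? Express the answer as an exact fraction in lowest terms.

23/9

Total count: 3 + 9 + 2 + 3 = 17.
Total exposure: 4 shifts.
Posterior: α' = 30 + 17 = 47, β' = 14 + 4 = 18.
Posterior mode = (α'−1)/β' = 46/18 = 23/9.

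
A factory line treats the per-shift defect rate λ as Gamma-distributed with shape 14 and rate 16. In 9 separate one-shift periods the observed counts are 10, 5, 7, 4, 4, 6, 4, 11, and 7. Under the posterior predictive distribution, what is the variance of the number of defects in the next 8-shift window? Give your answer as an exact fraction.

Total count: 10 + 5 + 7 + 4 + 4 + 6 + 4 + 11 + 7 = 58.
Total exposure: 9 shifts.
The Gamma prior is conjugate for the Poisson rate, so λ | data ~ Gamma(14+58, 16+9) = Gamma(72, 25).
The posterior predictive for a window of length T is Negative Binomial with variance T·α'·(β'+T)/β'² = 8·72·33/625 = 19008/625.

19008/625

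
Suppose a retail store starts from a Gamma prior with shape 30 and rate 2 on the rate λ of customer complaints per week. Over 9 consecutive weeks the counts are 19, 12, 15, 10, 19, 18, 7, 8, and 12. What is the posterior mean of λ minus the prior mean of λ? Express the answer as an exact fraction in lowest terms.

-15/11

Total count: 19 + 12 + 15 + 10 + 19 + 18 + 7 + 8 + 12 = 120.
Total exposure: 9 weeks.
Gamma(α, β) with Poisson data over total exposure Σt gives posterior Gamma(α+Σx, β+Σt) = Gamma(150, 11).
Posterior mean = 150/11 = 150/11; prior mean = 30/2 = 15. Difference = 150/11 − 15 = -15/11.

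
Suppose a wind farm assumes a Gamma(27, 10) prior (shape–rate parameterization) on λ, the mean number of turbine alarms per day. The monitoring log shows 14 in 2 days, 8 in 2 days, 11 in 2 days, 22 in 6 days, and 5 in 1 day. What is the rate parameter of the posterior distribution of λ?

23

Total count: 14 + 8 + 11 + 22 + 5 = 60.
Total exposure: 2 + 2 + 2 + 6 + 1 = 13 days.
Conjugate update: add total count to the shape and total exposure to the rate, giving Gamma(87, 23).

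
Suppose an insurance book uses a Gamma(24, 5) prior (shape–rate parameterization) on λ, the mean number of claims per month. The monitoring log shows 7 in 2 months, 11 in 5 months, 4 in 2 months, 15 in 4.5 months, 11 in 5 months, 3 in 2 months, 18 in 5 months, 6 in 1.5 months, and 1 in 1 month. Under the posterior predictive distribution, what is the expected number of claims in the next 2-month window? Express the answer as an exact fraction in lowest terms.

Total count: 7 + 11 + 4 + 15 + 11 + 3 + 18 + 6 + 1 = 76.
Total exposure: 2 + 5 + 2 + 4.5 + 5 + 2 + 5 + 1.5 + 1 = 28 months.
The Gamma prior is conjugate for the Poisson rate, so λ | data ~ Gamma(24+76, 5+28) = Gamma(100, 33).
Predictive mean over a 2-month window = T·E[λ|data] = 2·100/33 = 200/33.

200/33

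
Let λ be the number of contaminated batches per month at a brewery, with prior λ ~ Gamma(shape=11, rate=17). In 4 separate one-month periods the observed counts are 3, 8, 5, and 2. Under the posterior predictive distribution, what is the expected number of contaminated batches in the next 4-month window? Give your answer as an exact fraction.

Total count: 3 + 8 + 5 + 2 = 18.
Total exposure: 4 months.
Posterior: α' = 11 + 18 = 29, β' = 17 + 4 = 21.
Predictive mean over a 4-month window = T·E[λ|data] = 4·29/21 = 116/21.

116/21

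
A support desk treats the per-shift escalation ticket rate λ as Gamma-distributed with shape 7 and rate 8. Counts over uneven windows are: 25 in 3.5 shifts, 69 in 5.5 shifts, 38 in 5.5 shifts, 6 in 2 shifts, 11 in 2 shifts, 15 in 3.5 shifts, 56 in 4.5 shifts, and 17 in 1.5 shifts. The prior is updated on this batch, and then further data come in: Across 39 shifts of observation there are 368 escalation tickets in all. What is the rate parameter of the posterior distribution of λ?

Total count: 25 + 69 + 38 + 6 + 11 + 15 + 56 + 17 = 237.
Total exposure: 3.5 + 5.5 + 5.5 + 2 + 2 + 3.5 + 4.5 + 1.5 = 28 shifts.
After the first batch: Gamma(7 + 237, 8 + 28) = Gamma(244, 36).
Total count 368 over total exposure 39 shifts.
After the second batch: Gamma(244 + 368, 36 + 39) = Gamma(612, 75).

75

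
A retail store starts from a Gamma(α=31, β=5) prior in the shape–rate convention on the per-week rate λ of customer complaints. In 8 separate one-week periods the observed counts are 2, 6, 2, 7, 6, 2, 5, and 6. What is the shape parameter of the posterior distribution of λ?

Total count: 2 + 6 + 2 + 7 + 6 + 2 + 5 + 6 = 36.
Total exposure: 8 weeks.
Posterior: α' = 31 + 36 = 67, β' = 5 + 8 = 13.

67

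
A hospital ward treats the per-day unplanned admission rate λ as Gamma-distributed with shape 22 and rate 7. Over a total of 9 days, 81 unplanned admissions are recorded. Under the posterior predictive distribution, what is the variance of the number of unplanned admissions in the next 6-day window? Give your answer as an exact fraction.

3399/64

Total count 81 over total exposure 9 days.
Conjugate update: add total count to the shape and total exposure to the rate, giving Gamma(103, 16).
The posterior predictive for a window of length T is Negative Binomial with variance T·α'·(β'+T)/β'² = 6·103·22/256 = 3399/64.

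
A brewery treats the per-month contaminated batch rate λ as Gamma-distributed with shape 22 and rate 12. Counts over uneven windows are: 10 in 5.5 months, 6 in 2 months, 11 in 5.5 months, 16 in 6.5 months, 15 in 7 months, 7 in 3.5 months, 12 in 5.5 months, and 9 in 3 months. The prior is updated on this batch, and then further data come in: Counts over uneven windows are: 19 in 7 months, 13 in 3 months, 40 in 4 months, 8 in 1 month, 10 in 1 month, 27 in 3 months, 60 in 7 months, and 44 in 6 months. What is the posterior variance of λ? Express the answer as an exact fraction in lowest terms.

1316/27225

Total count: 10 + 6 + 11 + 16 + 15 + 7 + 12 + 9 = 86.
Total exposure: 5.5 + 2 + 5.5 + 6.5 + 7 + 3.5 + 5.5 + 3 = 38.5 months.
After the first batch: Gamma(22 + 86, 12 + 38.5) = Gamma(108, 101/2).
Total count: 19 + 13 + 40 + 8 + 10 + 27 + 60 + 44 = 221.
Total exposure: 7 + 3 + 4 + 1 + 1 + 3 + 7 + 6 = 32 months.
After the second batch: Gamma(108 + 221, 101/2 + 32) = Gamma(329, 165/2).
Posterior variance = α'/β'² = 329/(27225/4) = 1316/27225.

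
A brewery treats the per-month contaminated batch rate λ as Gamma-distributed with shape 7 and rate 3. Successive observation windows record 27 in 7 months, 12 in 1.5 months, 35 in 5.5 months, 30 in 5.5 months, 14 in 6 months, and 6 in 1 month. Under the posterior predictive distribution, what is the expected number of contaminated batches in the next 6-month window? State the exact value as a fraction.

Total count: 27 + 12 + 35 + 30 + 14 + 6 = 124.
Total exposure: 7 + 1.5 + 5.5 + 5.5 + 6 + 1 = 26.5 months.
Posterior: α' = 7 + 124 = 131, β' = 3 + 26.5 = 59/2.
Predictive mean over a 6-month window = T·E[λ|data] = 6·131/(59/2) = 1572/59.

1572/59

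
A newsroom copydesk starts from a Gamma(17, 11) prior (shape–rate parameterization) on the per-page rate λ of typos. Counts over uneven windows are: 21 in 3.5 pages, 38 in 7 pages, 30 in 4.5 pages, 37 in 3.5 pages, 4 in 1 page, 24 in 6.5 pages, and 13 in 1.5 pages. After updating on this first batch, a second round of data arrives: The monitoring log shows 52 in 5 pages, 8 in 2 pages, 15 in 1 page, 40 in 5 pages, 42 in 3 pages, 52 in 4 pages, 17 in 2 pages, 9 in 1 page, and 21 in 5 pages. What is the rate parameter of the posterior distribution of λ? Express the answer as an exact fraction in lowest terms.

Total count: 21 + 38 + 30 + 37 + 4 + 24 + 13 = 167.
Total exposure: 3.5 + 7 + 4.5 + 3.5 + 1 + 6.5 + 1.5 = 27.5 pages.
After the first batch: Gamma(17 + 167, 11 + 27.5) = Gamma(184, 77/2).
Total count: 52 + 8 + 15 + 40 + 42 + 52 + 17 + 9 + 21 = 256.
Total exposure: 5 + 2 + 1 + 5 + 3 + 4 + 2 + 1 + 5 = 28 pages.
After the second batch: Gamma(184 + 256, 77/2 + 28) = Gamma(440, 133/2).

133/2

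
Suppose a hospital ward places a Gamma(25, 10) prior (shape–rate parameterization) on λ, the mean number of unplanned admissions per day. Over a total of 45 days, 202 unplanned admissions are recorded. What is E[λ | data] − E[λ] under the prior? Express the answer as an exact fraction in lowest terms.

Total count 202 over total exposure 45 days.
Conjugate update: add total count to the shape and total exposure to the rate, giving Gamma(227, 55).
Posterior mean = 227/55 = 227/55; prior mean = 25/10 = 5/2. Difference = 227/55 − 5/2 = 179/110.

179/110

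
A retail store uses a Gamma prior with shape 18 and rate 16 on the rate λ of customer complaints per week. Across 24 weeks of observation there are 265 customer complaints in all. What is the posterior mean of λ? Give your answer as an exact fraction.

Total count 265 over total exposure 24 weeks.
By Gamma–Poisson conjugacy, the posterior is Gamma(α + Σx, β + Σt) = Gamma(18 + 265, 16 + 24) = Gamma(283, 40).
Posterior mean = α'/β' = 283/40.

283/40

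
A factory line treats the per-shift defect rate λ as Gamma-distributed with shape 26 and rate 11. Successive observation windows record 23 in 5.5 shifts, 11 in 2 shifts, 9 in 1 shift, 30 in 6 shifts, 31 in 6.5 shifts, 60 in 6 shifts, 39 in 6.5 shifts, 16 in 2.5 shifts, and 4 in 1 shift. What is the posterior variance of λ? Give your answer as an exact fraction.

Total count: 23 + 11 + 9 + 30 + 31 + 60 + 39 + 16 + 4 = 223.
Total exposure: 5.5 + 2 + 1 + 6 + 6.5 + 6 + 6.5 + 2.5 + 1 = 37 shifts.
By Gamma–Poisson conjugacy, the posterior is Gamma(α + Σx, β + Σt) = Gamma(26 + 223, 11 + 37) = Gamma(249, 48).
Posterior variance = α'/β'² = 249/2304 = 83/768.

83/768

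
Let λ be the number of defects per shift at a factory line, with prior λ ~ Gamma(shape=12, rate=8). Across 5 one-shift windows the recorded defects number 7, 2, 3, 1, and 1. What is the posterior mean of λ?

2

Total count: 7 + 2 + 3 + 1 + 1 = 14.
Total exposure: 5 shifts.
By Gamma–Poisson conjugacy, the posterior is Gamma(α + Σx, β + Σt) = Gamma(12 + 14, 8 + 5) = Gamma(26, 13).
Posterior mean = α'/β' = 26/13 = 2.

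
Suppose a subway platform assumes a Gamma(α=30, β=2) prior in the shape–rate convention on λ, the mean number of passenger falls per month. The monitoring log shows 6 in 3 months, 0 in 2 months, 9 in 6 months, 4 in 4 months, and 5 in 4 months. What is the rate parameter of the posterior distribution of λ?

Total count: 6 + 0 + 9 + 4 + 5 = 24.
Total exposure: 3 + 2 + 6 + 4 + 4 = 19 months.
Gamma(α, β) with Poisson data over total exposure Σt gives posterior Gamma(α+Σx, β+Σt) = Gamma(54, 21).

21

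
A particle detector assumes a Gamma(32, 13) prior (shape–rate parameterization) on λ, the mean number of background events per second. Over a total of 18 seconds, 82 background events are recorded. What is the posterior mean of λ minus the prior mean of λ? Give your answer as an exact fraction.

490/403

Total count 82 over total exposure 18 seconds.
By Gamma–Poisson conjugacy, the posterior is Gamma(α + Σx, β + Σt) = Gamma(32 + 82, 13 + 18) = Gamma(114, 31).
Posterior mean = 114/31 = 114/31; prior mean = 32/13 = 32/13. Difference = 114/31 − 32/13 = 490/403.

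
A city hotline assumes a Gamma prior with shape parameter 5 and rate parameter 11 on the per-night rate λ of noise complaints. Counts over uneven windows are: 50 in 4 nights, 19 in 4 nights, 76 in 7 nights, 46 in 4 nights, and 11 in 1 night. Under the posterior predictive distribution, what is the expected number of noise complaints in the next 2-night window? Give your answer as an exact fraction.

414/31

Total count: 50 + 19 + 76 + 46 + 11 = 202.
Total exposure: 4 + 4 + 7 + 4 + 1 = 20 nights.
Gamma(α, β) with Poisson data over total exposure Σt gives posterior Gamma(α+Σx, β+Σt) = Gamma(207, 31).
Predictive mean over a 2-night window = T·E[λ|data] = 2·207/31 = 414/31.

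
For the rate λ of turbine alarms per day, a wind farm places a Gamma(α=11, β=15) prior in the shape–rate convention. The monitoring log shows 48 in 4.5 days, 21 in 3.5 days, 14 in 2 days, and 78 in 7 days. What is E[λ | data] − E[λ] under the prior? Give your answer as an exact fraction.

557/120

Total count: 48 + 21 + 14 + 78 = 161.
Total exposure: 4.5 + 3.5 + 2 + 7 = 17 days.
Posterior: α' = 11 + 161 = 172, β' = 15 + 17 = 32.
Posterior mean = 172/32 = 43/8; prior mean = 11/15 = 11/15. Difference = 43/8 − 11/15 = 557/120.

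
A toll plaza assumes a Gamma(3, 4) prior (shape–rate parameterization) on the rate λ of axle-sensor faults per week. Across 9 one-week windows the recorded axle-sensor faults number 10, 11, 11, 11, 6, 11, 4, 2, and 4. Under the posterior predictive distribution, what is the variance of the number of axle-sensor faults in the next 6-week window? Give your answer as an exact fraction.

Total count: 10 + 11 + 11 + 11 + 6 + 11 + 4 + 2 + 4 = 70.
Total exposure: 9 weeks.
The Gamma prior is conjugate for the Poisson rate, so λ | data ~ Gamma(3+70, 4+9) = Gamma(73, 13).
The posterior predictive for a window of length T is Negative Binomial with variance T·α'·(β'+T)/β'² = 6·73·19/169 = 8322/169.

8322/169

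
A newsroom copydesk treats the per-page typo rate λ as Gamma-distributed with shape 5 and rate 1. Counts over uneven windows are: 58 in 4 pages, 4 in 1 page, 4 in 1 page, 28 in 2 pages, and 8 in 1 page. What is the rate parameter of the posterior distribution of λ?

Total count: 58 + 4 + 4 + 28 + 8 = 102.
Total exposure: 4 + 1 + 1 + 2 + 1 = 9 pages.
Conjugate update: add total count to the shape and total exposure to the rate, giving Gamma(107, 10).

10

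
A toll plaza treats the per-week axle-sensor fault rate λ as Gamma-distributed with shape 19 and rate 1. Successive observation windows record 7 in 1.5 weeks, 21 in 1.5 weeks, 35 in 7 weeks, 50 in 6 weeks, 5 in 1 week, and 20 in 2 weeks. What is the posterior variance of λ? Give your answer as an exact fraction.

Total count: 7 + 21 + 35 + 50 + 5 + 20 = 138.
Total exposure: 1.5 + 1.5 + 7 + 6 + 1 + 2 = 19 weeks.
By Gamma–Poisson conjugacy, the posterior is Gamma(α + Σx, β + Σt) = Gamma(19 + 138, 1 + 19) = Gamma(157, 20).
Posterior variance = α'/β'² = 157/400.

157/400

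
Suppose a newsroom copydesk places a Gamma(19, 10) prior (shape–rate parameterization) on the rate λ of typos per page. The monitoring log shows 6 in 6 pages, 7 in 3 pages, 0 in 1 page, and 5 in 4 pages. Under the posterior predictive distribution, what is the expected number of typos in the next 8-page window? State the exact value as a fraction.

37/3

Total count: 6 + 7 + 0 + 5 = 18.
Total exposure: 6 + 3 + 1 + 4 = 14 pages.
Gamma(α, β) with Poisson data over total exposure Σt gives posterior Gamma(α+Σx, β+Σt) = Gamma(37, 24).
Predictive mean over an 8-page window = T·E[λ|data] = 8·37/24 = 37/3.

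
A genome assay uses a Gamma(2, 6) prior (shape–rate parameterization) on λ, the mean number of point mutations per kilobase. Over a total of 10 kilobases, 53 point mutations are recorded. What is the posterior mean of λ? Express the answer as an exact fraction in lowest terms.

55/16

Total count 53 over total exposure 10 kilobases.
By Gamma–Poisson conjugacy, the posterior is Gamma(α + Σx, β + Σt) = Gamma(2 + 53, 6 + 10) = Gamma(55, 16).
Posterior mean = α'/β' = 55/16.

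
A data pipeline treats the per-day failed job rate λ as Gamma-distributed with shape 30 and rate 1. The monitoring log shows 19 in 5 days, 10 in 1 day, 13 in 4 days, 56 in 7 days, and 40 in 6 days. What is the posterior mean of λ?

Total count: 19 + 10 + 13 + 56 + 40 = 138.
Total exposure: 5 + 1 + 4 + 7 + 6 = 23 days.
Gamma(α, β) with Poisson data over total exposure Σt gives posterior Gamma(α+Σx, β+Σt) = Gamma(168, 24).
Posterior mean = α'/β' = 168/24 = 7.

7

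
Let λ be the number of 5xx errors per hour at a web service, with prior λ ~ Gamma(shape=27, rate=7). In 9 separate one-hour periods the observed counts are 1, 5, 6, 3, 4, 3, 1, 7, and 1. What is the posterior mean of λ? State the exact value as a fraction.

29/8

Total count: 1 + 5 + 6 + 3 + 4 + 3 + 1 + 7 + 1 = 31.
Total exposure: 9 hours.
By Gamma–Poisson conjugacy, the posterior is Gamma(α + Σx, β + Σt) = Gamma(27 + 31, 7 + 9) = Gamma(58, 16).
Posterior mean = α'/β' = 58/16 = 29/8.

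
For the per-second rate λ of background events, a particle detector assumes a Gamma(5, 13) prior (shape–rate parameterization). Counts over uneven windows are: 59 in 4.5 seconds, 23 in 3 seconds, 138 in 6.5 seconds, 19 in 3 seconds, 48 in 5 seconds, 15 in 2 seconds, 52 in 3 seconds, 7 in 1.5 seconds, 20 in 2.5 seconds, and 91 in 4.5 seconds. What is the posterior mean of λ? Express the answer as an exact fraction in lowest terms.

Total count: 59 + 23 + 138 + 19 + 48 + 15 + 52 + 7 + 20 + 91 = 472.
Total exposure: 4.5 + 3 + 6.5 + 3 + 5 + 2 + 3 + 1.5 + 2.5 + 4.5 = 35.5 seconds.
By Gamma–Poisson conjugacy, the posterior is Gamma(α + Σx, β + Σt) = Gamma(5 + 472, 13 + 35.5) = Gamma(477, 97/2).
Posterior mean = α'/β' = 477/(97/2) = 954/97.

954/97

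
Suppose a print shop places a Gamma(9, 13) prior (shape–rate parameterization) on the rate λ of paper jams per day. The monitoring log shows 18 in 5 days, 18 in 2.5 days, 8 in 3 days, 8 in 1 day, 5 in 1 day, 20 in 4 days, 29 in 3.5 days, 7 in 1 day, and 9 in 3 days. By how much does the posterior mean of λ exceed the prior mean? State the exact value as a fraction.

Total count: 18 + 18 + 8 + 8 + 5 + 20 + 29 + 7 + 9 = 122.
Total exposure: 5 + 2.5 + 3 + 1 + 1 + 4 + 3.5 + 1 + 3 = 24 days.
Conjugate update: add total count to the shape and total exposure to the rate, giving Gamma(131, 37).
Posterior mean = 131/37 = 131/37; prior mean = 9/13 = 9/13. Difference = 131/37 − 9/13 = 1370/481.

1370/481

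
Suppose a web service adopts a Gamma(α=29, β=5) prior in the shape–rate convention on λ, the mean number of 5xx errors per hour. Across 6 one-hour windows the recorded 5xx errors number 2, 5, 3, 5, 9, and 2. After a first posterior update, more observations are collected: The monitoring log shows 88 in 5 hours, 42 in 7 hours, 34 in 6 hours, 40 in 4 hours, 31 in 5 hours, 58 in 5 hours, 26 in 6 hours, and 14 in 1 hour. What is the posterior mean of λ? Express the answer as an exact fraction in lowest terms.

194/25

Total count: 2 + 5 + 3 + 5 + 9 + 2 = 26.
Total exposure: 6 hours.
After the first batch: Gamma(29 + 26, 5 + 6) = Gamma(55, 11).
Total count: 88 + 42 + 34 + 40 + 31 + 58 + 26 + 14 = 333.
Total exposure: 5 + 7 + 6 + 4 + 5 + 5 + 6 + 1 = 39 hours.
After the second batch: Gamma(55 + 333, 11 + 39) = Gamma(388, 50).
Posterior mean = α'/β' = 388/50 = 194/25.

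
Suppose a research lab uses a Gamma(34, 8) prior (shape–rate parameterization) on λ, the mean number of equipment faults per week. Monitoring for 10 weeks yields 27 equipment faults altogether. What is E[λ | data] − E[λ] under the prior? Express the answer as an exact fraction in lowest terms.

Total count 27 over total exposure 10 weeks.
Conjugate update: add total count to the shape and total exposure to the rate, giving Gamma(61, 18).
Posterior mean = 61/18 = 61/18; prior mean = 34/8 = 17/4. Difference = 61/18 − 17/4 = -31/36.

-31/36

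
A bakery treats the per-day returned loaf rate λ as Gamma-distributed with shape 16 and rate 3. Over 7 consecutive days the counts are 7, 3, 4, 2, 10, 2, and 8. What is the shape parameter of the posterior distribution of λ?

52

Total count: 7 + 3 + 4 + 2 + 10 + 2 + 8 = 36.
Total exposure: 7 days.
Posterior: α' = 16 + 36 = 52, β' = 3 + 7 = 10.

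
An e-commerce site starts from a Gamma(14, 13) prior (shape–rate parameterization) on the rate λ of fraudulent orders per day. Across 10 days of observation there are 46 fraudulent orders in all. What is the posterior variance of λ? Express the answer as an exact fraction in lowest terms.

Total count 46 over total exposure 10 days.
By Gamma–Poisson conjugacy, the posterior is Gamma(α + Σx, β + Σt) = Gamma(14 + 46, 13 + 10) = Gamma(60, 23).
Posterior variance = α'/β'² = 60/529.

60/529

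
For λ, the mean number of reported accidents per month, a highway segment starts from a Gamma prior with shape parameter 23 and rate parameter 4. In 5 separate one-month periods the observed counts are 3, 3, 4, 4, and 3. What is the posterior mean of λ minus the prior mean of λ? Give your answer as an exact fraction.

-47/36

Total count: 3 + 3 + 4 + 4 + 3 = 17.
Total exposure: 5 months.
Posterior: α' = 23 + 17 = 40, β' = 4 + 5 = 9.
Posterior mean = 40/9 = 40/9; prior mean = 23/4 = 23/4. Difference = 40/9 − 23/4 = -47/36.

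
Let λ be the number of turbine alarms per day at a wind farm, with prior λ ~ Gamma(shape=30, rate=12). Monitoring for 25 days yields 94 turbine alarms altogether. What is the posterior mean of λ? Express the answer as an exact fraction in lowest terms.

124/37

Total count 94 over total exposure 25 days.
Conjugate update: add total count to the shape and total exposure to the rate, giving Gamma(124, 37).
Posterior mean = α'/β' = 124/37.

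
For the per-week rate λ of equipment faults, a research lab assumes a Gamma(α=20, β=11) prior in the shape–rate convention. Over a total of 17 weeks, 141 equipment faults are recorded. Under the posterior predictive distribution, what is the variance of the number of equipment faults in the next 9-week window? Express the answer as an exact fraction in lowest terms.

7659/112

Total count 141 over total exposure 17 weeks.
By Gamma–Poisson conjugacy, the posterior is Gamma(α + Σx, β + Σt) = Gamma(20 + 141, 11 + 17) = Gamma(161, 28).
The posterior predictive for a window of length T is Negative Binomial with variance T·α'·(β'+T)/β'² = 9·161·37/784 = 7659/112.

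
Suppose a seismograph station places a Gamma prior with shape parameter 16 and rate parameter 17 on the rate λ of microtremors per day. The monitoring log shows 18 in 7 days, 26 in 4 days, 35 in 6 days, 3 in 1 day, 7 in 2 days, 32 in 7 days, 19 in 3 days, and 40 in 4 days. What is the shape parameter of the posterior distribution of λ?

196

Total count: 18 + 26 + 35 + 3 + 7 + 32 + 19 + 40 = 180.
Total exposure: 7 + 4 + 6 + 1 + 2 + 7 + 3 + 4 = 34 days.
Posterior: α' = 16 + 180 = 196, β' = 17 + 34 = 51.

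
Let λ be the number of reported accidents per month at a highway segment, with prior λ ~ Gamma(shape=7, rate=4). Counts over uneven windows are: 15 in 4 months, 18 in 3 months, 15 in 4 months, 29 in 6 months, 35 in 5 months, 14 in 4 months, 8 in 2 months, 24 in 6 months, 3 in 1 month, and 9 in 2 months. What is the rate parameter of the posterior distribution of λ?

41

Total count: 15 + 18 + 15 + 29 + 35 + 14 + 8 + 24 + 3 + 9 = 170.
Total exposure: 4 + 3 + 4 + 6 + 5 + 4 + 2 + 6 + 1 + 2 = 37 months.
Posterior: α' = 7 + 170 = 177, β' = 4 + 37 = 41.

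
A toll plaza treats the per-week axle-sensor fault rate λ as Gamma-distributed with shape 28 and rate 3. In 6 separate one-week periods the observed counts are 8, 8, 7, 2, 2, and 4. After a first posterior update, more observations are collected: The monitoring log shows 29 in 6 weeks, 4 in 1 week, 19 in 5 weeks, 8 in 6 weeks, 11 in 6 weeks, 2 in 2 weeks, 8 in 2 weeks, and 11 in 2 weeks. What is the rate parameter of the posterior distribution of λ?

Total count: 8 + 8 + 7 + 2 + 2 + 4 = 31.
Total exposure: 6 weeks.
After the first batch: Gamma(28 + 31, 3 + 6) = Gamma(59, 9).
Total count: 29 + 4 + 19 + 8 + 11 + 2 + 8 + 11 = 92.
Total exposure: 6 + 1 + 5 + 6 + 6 + 2 + 2 + 2 = 30 weeks.
After the second batch: Gamma(59 + 92, 9 + 30) = Gamma(151, 39).

39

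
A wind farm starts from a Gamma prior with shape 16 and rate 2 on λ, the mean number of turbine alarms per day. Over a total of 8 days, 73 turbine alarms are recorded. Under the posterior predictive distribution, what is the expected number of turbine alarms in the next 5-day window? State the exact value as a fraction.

Total count 73 over total exposure 8 days.
Gamma(α, β) with Poisson data over total exposure Σt gives posterior Gamma(α+Σx, β+Σt) = Gamma(89, 10).
Predictive mean over a 5-day window = T·E[λ|data] = 5·89/10 = 89/2.

89/2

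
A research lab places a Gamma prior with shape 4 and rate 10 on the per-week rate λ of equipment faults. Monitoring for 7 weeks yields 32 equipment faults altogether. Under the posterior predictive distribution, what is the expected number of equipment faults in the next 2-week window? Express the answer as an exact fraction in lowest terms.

72/17

Total count 32 over total exposure 7 weeks.
Posterior: α' = 4 + 32 = 36, β' = 10 + 7 = 17.
Predictive mean over a 2-week window = T·E[λ|data] = 2·36/17 = 72/17.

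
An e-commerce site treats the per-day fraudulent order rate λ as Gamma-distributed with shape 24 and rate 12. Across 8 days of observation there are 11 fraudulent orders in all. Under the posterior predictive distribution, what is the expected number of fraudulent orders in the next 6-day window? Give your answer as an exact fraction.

Total count 11 over total exposure 8 days.
The Gamma prior is conjugate for the Poisson rate, so λ | data ~ Gamma(24+11, 12+8) = Gamma(35, 20).
Predictive mean over a 6-day window = T·E[λ|data] = 6·35/20 = 21/2.

21/2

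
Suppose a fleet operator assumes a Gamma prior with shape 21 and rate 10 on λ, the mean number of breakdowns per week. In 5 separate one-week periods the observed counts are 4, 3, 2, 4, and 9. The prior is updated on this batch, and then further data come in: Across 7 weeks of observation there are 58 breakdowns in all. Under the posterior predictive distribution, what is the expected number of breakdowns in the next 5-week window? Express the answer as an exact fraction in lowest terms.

505/22

Total count: 4 + 3 + 2 + 4 + 9 = 22.
Total exposure: 5 weeks.
After the first batch: Gamma(21 + 22, 10 + 5) = Gamma(43, 15).
Total count 58 over total exposure 7 weeks.
After the second batch: Gamma(43 + 58, 15 + 7) = Gamma(101, 22).
Predictive mean over a 5-week window = T·E[λ|data] = 5·101/22 = 505/22.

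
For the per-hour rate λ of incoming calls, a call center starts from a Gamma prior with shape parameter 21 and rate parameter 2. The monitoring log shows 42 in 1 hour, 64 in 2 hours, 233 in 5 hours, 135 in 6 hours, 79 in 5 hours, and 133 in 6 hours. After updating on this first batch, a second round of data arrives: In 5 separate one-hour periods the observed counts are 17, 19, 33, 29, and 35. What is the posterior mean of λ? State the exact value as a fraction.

105/4

Total count: 42 + 64 + 233 + 135 + 79 + 133 = 686.
Total exposure: 1 + 2 + 5 + 6 + 5 + 6 = 25 hours.
After the first batch: Gamma(21 + 686, 2 + 25) = Gamma(707, 27).
Total count: 17 + 19 + 33 + 29 + 35 = 133.
Total exposure: 5 hours.
After the second batch: Gamma(707 + 133, 27 + 5) = Gamma(840, 32).
Posterior mean = α'/β' = 840/32 = 105/4.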